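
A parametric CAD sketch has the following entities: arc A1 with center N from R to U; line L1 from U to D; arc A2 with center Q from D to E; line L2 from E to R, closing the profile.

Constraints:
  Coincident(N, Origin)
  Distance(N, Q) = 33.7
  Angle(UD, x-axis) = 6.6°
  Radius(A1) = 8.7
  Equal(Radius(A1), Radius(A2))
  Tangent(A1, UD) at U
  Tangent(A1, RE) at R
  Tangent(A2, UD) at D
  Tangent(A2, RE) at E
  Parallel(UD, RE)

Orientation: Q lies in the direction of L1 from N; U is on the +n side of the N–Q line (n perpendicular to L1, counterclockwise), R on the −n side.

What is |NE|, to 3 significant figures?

34.8

The slot axis is L1's direction at 6.6°, so u = (cos 6.6°, sin 6.6°) = (0.993, 0.115) and n = (−sin 6.6°, cos 6.6°) = (-0.115, 0.993). N is at the origin and Q lies 33.7 along u from N, so Q = 33.7·u = (33.5, 3.87). Tangency of A1 to both parallel lines with radius 8.7 puts U and R at N ± 8.7·n: U = (-1.00, 8.64), R = (1.00, -8.64). Equal radii place D and E the same way about Q: D = Q + 8.7·n = (32.5, 12.5), E = Q − 8.7·n = (34.5, -4.77). Then |NE| = |E − N| = 34.8.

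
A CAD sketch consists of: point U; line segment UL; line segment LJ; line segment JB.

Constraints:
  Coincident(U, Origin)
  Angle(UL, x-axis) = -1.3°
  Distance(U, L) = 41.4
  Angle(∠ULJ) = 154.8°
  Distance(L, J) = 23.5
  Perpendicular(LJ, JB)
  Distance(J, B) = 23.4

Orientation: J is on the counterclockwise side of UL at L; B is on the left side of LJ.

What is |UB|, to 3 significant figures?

61.2

U is at the origin; UL runs at -1.3° with length 41.4, so L = 41.4·(cos -1.3°, sin -1.3°) = (41.4, -0.939). ∠ULJ = 154.8°, so LJ runs at -1.3° + (180° − 154.8°) = 23.9° from the x-axis; with |LJ| = 23.5, J = L + 23.5·(cos 23.9°, sin 23.9°) = (62.9, 8.58). LJ is perpendicular to JB; with |JB| = 23.4 on the left of LJ, B = J + 23.4·(-0.405, 0.914) = (53.4, 30.0). Then |UB| = |B − U| = 61.2.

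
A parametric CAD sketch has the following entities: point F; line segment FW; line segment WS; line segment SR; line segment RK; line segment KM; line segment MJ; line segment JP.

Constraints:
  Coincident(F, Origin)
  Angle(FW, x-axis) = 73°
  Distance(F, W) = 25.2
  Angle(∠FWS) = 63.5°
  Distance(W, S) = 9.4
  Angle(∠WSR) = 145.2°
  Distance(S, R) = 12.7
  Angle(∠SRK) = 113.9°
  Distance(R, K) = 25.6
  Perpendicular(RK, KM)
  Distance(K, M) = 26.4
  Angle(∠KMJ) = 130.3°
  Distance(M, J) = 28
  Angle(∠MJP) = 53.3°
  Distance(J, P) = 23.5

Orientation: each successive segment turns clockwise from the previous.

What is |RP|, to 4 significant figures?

21.24

F is at the origin; FW runs at 73.0° with length 25.2, so W = (7.368, 24.10). ∠FWS = 63.5° gives WS at -43.50° from the x-axis; with |WS| = 9.4, S = (14.19, 17.63). ∠WSR = 145.2° gives SR at -78.30° from the x-axis; with |SR| = 12.7, R = (16.76, 5.192). ∠SRK = 113.9° gives RK at -144.4° from the x-axis; with |RK| = 25.6, K = (-4.054, -9.710). The perpendicularity gives KM at right angles to RK, so KM runs at 125.6°; with |KM| = 26.4, M = (-19.42, 11.76). ∠KMJ = 130.3° gives MJ at 75.90° from the x-axis; with |MJ| = 28.0, J = (-12.60, 38.91). ∠MJP = 53.3° gives JP at -50.80° from the x-axis; with |JP| = 23.5, P = (2.252, 20.70). Then |RP| = |P − R| = 21.24.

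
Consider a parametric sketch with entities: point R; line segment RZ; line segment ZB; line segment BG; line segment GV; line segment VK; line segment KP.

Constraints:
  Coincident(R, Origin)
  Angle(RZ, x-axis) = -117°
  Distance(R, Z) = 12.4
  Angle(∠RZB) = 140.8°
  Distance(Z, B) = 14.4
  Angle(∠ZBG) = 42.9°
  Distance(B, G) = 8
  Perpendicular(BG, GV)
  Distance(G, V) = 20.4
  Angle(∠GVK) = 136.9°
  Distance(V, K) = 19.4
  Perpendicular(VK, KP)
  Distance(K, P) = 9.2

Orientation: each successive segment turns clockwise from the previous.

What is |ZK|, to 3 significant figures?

29.4

The perpendicularity gives GV at right angles to BG, so GV runs at -23.3°; with |GV| = 20.4, V = (3.10, -17.6). ∠GVK = 136.9° gives VK at -66.4° from the x-axis; with |VK| = 19.4, K = (10.9, -35.4). Then |ZK| = |K − Z| = 29.4.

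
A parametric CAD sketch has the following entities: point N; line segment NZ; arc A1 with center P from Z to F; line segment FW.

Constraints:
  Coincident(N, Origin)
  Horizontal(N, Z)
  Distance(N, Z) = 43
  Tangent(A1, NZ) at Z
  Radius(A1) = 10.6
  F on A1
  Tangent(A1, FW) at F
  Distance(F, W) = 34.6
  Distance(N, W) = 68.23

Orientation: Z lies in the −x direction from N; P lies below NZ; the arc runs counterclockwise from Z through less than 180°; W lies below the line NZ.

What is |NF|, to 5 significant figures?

54.792

Checks: |PF| = 10.60 ✓; ∠(PF, FW) = 90.00° ✓; |FW| = 34.60 ✓; |NW| = 68.23 ✓.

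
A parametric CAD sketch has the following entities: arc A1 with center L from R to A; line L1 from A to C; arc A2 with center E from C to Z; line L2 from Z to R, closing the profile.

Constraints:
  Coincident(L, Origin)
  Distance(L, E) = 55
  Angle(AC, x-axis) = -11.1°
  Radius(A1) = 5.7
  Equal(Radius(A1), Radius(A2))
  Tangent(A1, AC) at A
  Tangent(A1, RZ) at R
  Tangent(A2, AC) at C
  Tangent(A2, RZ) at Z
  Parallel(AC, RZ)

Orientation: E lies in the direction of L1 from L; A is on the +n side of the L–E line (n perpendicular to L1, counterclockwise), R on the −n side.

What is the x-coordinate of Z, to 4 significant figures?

52.87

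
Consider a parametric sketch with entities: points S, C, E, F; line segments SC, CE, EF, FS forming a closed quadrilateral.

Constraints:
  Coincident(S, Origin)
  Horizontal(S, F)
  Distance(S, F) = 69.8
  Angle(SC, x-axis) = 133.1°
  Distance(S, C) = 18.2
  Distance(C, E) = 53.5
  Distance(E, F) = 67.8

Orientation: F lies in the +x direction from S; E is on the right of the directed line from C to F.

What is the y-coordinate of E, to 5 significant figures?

-34.570

S is at the origin; S and F share the same y with |SF| = 69.8 and F in +x, so F = (69.8, 0). SC runs at 133.1° with |SC| = 18.2, so C = (-12.436, 13.289). E is determined by |CE| = 53.5 and |EF| = 67.8 together: it lies at the intersection of circle(C, 53.5) and circle(F, 67.8). With |CF| = 83.302, the foot of the radical line on CF is 31.240 from C and the perpendicular offset is √(53.5² − 31.240²) = 43.432. Taking the right-of-CF solution: E = (11.476, -34.570).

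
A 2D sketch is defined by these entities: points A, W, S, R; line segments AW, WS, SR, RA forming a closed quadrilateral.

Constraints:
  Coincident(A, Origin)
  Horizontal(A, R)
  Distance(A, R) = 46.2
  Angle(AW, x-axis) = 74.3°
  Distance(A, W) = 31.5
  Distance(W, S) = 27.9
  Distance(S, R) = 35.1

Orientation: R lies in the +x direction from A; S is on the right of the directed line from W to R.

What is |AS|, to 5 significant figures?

11.480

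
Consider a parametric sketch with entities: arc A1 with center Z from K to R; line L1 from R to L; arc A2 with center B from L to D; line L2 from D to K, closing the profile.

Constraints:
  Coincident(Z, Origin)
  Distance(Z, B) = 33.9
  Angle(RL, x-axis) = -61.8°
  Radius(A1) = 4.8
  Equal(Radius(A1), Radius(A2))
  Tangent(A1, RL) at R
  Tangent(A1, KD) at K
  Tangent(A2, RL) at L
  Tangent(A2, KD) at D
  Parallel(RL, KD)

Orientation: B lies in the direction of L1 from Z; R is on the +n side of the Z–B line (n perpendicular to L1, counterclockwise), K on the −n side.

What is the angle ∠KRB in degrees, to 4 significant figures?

81.94°

The slot axis is L1's direction at -61.8°, so u = (cos -61.8°, sin -61.8°) = (0.4726, -0.8813) and n = (−sin -61.8°, cos -61.8°) = (0.8813, 0.4726). Z is at the origin and B lies 33.9 along u from Z, so B = 33.9·u = (16.02, -29.88). Tangency of A1 to both parallel lines with radius 4.8 puts R and K at Z ± 4.8·n: R = (4.230, 2.268), K = (-4.230, -2.268). Then cos ∠KRB = RK·RB / (|RK||RB|), giving 81.94°.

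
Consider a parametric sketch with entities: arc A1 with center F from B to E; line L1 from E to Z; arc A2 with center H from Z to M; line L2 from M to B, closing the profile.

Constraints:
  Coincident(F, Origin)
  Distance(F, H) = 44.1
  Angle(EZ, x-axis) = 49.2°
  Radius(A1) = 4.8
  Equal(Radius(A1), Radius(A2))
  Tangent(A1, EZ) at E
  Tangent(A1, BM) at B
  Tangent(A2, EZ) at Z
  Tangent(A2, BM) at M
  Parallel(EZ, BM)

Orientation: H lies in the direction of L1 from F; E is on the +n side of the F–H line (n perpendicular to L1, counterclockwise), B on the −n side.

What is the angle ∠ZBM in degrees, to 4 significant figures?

12.28°

The slot axis is L1's direction at 49.2°, so u = (cos 49.2°, sin 49.2°) = (0.6534, 0.7570) and n = (−sin 49.2°, cos 49.2°) = (-0.7570, 0.6534). F is at the origin and H lies 44.1 along u from F, so H = 44.1·u = (28.82, 33.38). Tangency of A1 to both parallel lines with radius 4.8 puts E and B at F ± 4.8·n: E = (-3.634, 3.136), B = (3.634, -3.136). Equal radii place Z and M the same way about H: Z = H + 4.8·n = (25.18, 36.52), M = H − 4.8·n = (32.45, 30.25). Then cos ∠ZBM = BZ·BM / (|BZ||BM|), giving 12.28°.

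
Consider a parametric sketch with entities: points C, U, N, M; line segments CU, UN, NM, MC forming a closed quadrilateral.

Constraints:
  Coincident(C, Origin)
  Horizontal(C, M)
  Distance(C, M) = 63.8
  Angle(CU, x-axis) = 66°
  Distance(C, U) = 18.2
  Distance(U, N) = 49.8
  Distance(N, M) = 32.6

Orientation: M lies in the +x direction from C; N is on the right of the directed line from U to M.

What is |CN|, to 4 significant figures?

44.88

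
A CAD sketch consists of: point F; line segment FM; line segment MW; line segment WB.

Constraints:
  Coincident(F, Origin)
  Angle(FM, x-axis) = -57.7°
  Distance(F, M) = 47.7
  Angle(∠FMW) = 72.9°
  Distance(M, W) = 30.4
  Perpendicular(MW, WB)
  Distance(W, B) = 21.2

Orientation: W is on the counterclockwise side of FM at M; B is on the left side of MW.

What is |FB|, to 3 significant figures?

29.4

F is at the origin; FM runs at -57.7° with length 47.7, so M = 47.7·(cos -57.7°, sin -57.7°) = (25.5, -40.3). ∠FMW = 72.9°, so MW runs at -57.7° + (180° − 72.9°) = 49.4° from the x-axis; with |MW| = 30.4, W = M + 30.4·(cos 49.4°, sin 49.4°) = (45.3, -17.2). MW is perpendicular to WB; with |WB| = 21.2 on the left of MW, B = W + 21.2·(-0.759, 0.651) = (29.2, -3.44). Then |FB| = |B − F| = 29.4.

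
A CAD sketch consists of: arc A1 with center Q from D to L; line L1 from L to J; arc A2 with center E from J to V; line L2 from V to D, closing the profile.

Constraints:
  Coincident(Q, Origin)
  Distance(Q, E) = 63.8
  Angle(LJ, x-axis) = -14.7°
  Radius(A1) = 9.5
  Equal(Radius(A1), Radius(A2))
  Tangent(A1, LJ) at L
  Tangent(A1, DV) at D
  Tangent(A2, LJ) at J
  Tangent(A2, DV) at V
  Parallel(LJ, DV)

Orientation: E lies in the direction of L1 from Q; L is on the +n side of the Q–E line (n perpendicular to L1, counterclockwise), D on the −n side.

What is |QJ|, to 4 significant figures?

64.50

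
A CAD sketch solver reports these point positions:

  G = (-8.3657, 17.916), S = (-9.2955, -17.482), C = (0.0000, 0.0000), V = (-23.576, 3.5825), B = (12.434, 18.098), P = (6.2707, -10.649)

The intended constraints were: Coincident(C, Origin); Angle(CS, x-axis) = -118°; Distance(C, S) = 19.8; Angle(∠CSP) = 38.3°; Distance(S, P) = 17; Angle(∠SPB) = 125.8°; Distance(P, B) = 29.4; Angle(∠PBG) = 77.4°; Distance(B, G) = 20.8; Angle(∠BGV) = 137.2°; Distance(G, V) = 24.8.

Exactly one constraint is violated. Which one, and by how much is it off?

Distance(G, V) = 24.8 — off by 3.90.

C = (0.00, 0.00) ✓; CS at -118.0° ✓; |CS| = 19.80 ✓; ∠CSP = 38.30° ✓; |SP| = 17.00 ✓; ∠SPB = 125.8° ✓; |PB| = 29.40 ✓; ∠PBG = 77.40° ✓; |BG| = 20.80 ✓; ∠BGV = 137.2° ✓; |GV| = 20.90 ✗.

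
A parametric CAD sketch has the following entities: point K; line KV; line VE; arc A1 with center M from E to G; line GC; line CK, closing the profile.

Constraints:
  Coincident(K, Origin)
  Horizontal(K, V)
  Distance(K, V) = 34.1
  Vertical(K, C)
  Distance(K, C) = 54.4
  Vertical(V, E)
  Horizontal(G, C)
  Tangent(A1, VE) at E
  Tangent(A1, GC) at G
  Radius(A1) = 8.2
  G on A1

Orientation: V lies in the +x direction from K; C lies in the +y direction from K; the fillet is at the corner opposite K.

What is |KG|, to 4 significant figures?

60.25

K is at the origin; K and V share the same y with |KV| = 34.1 and V on the +x side, so V = (34.10, 0.000). K and C share the same x with |KC| = 54.4 and C on the +y side, so C = (0.000, 54.40). The virtual corner opposite K is at (34.10, 54.40). Tangency of A1 to VE means the radius ME is perpendicular to VE and A1 meets GC tangentially, so MG is at right angles to GC, with radius 8.2, so the center M sits 8.2 in from both sides at M = (25.90, 46.20). That places the tangent points at E = (34.10, 46.20) on VE and G = (25.90, 54.40) on GC. Then |KG| = |G − K| = 60.25.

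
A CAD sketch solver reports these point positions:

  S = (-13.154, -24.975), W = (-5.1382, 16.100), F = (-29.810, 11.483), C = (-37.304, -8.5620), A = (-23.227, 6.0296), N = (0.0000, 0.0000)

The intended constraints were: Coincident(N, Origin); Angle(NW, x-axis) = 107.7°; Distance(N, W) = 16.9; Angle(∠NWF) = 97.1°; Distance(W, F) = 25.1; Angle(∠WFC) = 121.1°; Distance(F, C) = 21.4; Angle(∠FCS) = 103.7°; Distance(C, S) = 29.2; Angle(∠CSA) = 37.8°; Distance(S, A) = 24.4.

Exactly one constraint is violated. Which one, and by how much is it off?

Distance(S, A) = 24.4 — off by 8.20.

N = (0.00, 0.00) ✓; NW at 107.7° ✓; |NW| = 16.90 ✓; ∠NWF = 97.10° ✓; |WF| = 25.10 ✓; ∠WFC = 121.1° ✓; |FC| = 21.40 ✓; ∠FCS = 103.7° ✓; |CS| = 29.20 ✓; ∠CSA = 37.80° ✓; |SA| = 32.60 ✗.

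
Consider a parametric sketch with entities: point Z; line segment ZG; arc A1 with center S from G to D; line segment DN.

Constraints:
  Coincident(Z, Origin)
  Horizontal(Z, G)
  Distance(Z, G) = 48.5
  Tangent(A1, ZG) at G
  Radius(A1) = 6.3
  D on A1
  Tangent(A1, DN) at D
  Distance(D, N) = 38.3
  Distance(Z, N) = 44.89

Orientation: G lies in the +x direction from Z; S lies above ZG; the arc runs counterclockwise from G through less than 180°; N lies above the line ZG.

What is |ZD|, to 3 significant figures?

53.9

Checks: |ZG| = 48.50 ✓; |SD| = 6.300 ✓; ∠(SD, DN) = 90.00° ✓; |DN| = 38.30 ✓; |ZN| = 44.89 ✓.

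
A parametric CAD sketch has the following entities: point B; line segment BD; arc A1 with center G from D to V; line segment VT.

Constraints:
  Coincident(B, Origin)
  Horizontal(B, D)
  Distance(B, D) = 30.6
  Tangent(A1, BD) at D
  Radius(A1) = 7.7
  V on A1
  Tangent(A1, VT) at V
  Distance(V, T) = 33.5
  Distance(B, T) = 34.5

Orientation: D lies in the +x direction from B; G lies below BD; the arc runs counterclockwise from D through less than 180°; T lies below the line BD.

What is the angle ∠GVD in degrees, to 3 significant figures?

59.1°

Checks: ∠(GD, DB) = 90.00° ✓; |GV| = 7.700 ✓; ∠(GV, VT) = 90.00° ✓; |VT| = 33.50 ✓; |BT| = 34.50 ✓.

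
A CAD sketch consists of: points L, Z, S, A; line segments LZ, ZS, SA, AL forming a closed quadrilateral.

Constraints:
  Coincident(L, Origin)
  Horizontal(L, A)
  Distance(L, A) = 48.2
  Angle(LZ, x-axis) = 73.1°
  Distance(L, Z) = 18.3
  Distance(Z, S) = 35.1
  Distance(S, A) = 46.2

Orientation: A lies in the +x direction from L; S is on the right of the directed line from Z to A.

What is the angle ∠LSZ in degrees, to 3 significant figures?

17.0°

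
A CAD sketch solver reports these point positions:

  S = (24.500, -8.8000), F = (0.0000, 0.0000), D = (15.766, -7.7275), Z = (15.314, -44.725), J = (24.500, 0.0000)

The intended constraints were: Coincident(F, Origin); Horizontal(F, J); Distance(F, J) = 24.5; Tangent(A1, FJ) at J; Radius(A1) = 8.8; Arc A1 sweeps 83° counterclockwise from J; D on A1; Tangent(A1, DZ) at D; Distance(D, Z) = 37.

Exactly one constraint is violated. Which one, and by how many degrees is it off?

Tangent(A1, DZ) at D — off by 6.30°.

F = (0.00, 0.00) ✓; F.y = 0.00, J.y = 0.00 ✓; |FJ| = 24.50 ✓; ∠(SJ, JF) = 90.00° ✓; |SJ| = 8.800 ✓; bearing(S→D) − bearing(S→J) = 83.00° ✓; |SD| = 8.800 ✓; ∠(SD, DZ) = 83.70° ✗; |DZ| = 37.00 ✓.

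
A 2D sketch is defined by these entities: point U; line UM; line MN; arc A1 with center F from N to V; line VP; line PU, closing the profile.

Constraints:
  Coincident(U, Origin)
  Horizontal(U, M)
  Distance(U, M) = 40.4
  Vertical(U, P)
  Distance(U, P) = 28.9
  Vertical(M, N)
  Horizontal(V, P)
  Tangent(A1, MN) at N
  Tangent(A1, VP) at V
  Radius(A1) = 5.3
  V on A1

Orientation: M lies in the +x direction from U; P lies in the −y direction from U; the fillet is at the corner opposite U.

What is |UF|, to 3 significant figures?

42.3

U is at the origin; U and M share the same y with |UM| = 40.4 and M on the +x side, so M = (40.4, 0.00). U and P share the same x with |UP| = 28.9 and P on the −y side, so P = (0.00, -28.9). The virtual corner opposite U is at (40.4, -28.9). Tangency of A1 to MN means the radius FN is perpendicular to MN and the tangent condition forces FV to be normal to VP, with radius 5.3, so the center F sits 5.3 in from both sides at F = (35.1, -23.6). Then |UF| = |F − U| = 42.3.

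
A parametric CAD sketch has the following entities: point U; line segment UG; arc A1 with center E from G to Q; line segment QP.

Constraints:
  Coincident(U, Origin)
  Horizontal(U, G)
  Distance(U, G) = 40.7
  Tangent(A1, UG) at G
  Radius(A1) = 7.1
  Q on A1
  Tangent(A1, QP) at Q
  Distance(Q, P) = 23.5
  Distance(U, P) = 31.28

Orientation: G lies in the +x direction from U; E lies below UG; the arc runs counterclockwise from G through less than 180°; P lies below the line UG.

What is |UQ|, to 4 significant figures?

34.96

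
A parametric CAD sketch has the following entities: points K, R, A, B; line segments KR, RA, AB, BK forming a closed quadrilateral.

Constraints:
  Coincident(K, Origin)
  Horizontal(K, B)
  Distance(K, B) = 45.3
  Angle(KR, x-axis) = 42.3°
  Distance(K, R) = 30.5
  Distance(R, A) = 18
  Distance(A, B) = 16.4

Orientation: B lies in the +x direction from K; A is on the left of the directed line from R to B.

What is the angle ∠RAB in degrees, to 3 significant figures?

126°

Checks: KR at 42.30° ✓; |RA| = 18.00 ✓; |AB| = 16.40 ✓.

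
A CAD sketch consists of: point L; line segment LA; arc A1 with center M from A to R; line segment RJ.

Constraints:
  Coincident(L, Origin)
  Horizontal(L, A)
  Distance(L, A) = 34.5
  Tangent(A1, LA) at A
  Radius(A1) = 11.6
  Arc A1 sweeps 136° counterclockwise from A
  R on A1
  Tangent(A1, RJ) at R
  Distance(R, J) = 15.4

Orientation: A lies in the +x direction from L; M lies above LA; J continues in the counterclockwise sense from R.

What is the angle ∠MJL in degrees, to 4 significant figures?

54.78°

L is at the origin; LA is horizontal with |LA| = 34.5 and A on the +x side, so A = (34.50, 0.000). The tangent condition forces MA to be normal to LA, so M = A + (0, 11.6) = (34.50, 11.60). On A1, A sits at bearing -90° from M; a 136° counterclockwise sweep puts R at bearing 46°, so R = M + 11.6·(cos 46°, sin 46°) = (42.56, 19.94). The tangent condition forces MR to be normal to RJ, so RJ runs along (−sin 46°, cos 46°); with |RJ| = 15.4, J = (31.48, 30.64). Then cos ∠MJL = JM·JL / (|JM||JL|), giving 54.78°.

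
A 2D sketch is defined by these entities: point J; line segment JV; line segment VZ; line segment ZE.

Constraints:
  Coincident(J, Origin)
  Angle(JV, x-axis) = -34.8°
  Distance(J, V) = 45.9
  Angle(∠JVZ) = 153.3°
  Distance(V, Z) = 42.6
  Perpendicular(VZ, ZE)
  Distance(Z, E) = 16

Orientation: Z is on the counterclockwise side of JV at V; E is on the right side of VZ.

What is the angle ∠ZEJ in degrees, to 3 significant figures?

66.3°

∠JVZ = 153.3°, so VZ runs at -34.8° + (180° − 153.3°) = -8.10° from the x-axis; with |VZ| = 42.6, Z = V + 42.6·(cos -8.10°, sin -8.10°) = (79.9, -32.2). VZ ⟂ ZE; with |ZE| = 16.0 on the right of VZ, E = Z + 16.0·(-0.141, -0.990) = (77.6, -48.0). Then cos ∠ZEJ = EZ·EJ / (|EZ||EJ|), giving 66.3°.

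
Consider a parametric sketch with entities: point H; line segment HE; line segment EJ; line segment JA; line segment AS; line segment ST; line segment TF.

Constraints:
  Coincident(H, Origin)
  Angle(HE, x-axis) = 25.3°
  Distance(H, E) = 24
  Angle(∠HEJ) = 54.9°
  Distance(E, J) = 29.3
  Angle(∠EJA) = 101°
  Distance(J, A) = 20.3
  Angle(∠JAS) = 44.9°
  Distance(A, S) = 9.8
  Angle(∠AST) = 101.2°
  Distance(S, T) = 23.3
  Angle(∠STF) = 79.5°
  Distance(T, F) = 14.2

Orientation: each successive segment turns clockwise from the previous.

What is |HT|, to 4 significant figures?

33.53

∠JAS = 44.9° gives AS at 46.10° from the x-axis; with |AS| = 9.8, S = (3.211, -11.98). ∠AST = 101.2° gives ST at -32.70° from the x-axis; with |ST| = 23.3, T = (22.82, -24.57). Then |HT| = |T − H| = 33.53.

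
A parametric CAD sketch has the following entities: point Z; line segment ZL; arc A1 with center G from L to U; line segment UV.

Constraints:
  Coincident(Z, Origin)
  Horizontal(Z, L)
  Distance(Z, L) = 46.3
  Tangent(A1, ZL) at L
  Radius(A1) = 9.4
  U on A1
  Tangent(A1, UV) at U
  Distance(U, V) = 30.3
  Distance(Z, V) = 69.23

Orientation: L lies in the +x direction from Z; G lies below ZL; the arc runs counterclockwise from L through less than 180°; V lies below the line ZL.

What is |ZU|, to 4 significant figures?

41.61

Checks: |GU| = 9.400 ✓; ∠(GU, UV) = 90.00° ✓; |UV| = 30.30 ✓; |ZV| = 69.23 ✓.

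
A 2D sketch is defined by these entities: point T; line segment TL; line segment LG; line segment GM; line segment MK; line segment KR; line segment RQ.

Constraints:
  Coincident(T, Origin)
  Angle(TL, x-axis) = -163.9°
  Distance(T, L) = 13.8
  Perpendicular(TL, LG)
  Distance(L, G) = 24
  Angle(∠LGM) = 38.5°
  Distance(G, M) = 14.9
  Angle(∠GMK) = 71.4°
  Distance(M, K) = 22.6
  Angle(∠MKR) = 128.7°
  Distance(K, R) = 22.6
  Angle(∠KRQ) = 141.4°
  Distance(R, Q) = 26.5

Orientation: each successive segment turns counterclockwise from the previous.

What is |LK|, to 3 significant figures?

12.8

T is at the origin; TL runs at -163.9° with length 13.8, so L = (-13.3, -3.83). The perpendicularity gives LG at right angles to TL, so LG runs at -73.9°; with |LG| = 24.0, G = (-6.60, -26.9). ∠LGM = 38.5° gives GM at 67.6° from the x-axis; with |GM| = 14.9, M = (-0.925, -13.1). ∠GMK = 71.4° gives MK at 176° from the x-axis; with |MK| = 22.6, K = (-23.5, -11.6). Then |LK| = |K − L| = 12.8.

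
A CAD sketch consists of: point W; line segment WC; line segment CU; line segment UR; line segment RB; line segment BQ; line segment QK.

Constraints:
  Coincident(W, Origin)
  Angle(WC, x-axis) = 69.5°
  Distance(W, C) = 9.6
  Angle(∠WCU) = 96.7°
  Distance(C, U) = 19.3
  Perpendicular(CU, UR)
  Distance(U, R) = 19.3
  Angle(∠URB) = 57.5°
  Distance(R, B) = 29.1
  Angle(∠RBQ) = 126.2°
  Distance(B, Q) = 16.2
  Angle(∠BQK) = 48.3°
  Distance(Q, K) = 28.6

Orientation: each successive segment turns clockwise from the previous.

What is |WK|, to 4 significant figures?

17.92

W is at the origin; WC runs at 69.5° with length 9.6, so C = (3.362, 8.992). ∠WCU = 96.7° gives CU at -13.80° from the x-axis; with |CU| = 19.3, U = (22.10, 4.388). CU ⟂ UR, so UR runs at -103.8°; with |UR| = 19.3, R = (17.50, -14.35). ∠URB = 57.5° gives RB at 133.7° from the x-axis; with |RB| = 29.1, B = (-2.603, 6.684). ∠RBQ = 126.2° gives BQ at 79.90° from the x-axis; with |BQ| = 16.2, Q = (0.2374, 22.63). ∠BQK = 48.3° gives QK at -51.80° from the x-axis; with |QK| = 28.6, K = (17.92, 0.1573). Then |WK| = |K − W| = 17.92.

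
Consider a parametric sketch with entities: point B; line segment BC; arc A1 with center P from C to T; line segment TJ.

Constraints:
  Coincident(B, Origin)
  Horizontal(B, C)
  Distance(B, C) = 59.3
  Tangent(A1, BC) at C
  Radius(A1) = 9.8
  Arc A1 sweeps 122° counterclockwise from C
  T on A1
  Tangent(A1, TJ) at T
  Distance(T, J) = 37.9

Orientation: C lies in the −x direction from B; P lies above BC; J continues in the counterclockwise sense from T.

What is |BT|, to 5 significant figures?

53.148

B is at the origin; BC is horizontal with |BC| = 59.3 and C on the −x side, so C = (-59.300, 0.0000). Tangency of A1 to BC means the radius PC is perpendicular to BC, so P = C + (0, 9.8) = (-59.300, 9.8000). On A1, C sits at bearing -90° from P; a 122° counterclockwise sweep puts T at bearing 32°, so T = P + 9.8·(cos 32°, sin 32°) = (-50.989, 14.993). Then |BT| = |T − B| = 53.148.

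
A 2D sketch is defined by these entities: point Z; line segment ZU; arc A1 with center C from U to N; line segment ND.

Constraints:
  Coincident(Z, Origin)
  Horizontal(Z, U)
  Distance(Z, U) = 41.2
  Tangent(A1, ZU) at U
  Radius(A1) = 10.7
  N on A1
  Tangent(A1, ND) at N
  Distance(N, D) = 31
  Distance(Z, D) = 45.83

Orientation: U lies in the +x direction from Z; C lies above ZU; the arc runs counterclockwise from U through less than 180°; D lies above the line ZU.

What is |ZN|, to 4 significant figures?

51.66

Checks: |ZU| = 41.20 ✓; |CN| = 10.70 ✓; ∠(CN, ND) = 90.00° ✓; |ND| = 31.00 ✓; |ZD| = 45.83 ✓.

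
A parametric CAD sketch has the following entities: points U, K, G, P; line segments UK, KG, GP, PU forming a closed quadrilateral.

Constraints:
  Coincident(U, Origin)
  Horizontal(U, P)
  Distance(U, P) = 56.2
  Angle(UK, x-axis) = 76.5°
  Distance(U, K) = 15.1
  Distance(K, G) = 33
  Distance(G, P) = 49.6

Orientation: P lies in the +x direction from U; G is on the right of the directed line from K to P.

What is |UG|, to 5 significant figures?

20.266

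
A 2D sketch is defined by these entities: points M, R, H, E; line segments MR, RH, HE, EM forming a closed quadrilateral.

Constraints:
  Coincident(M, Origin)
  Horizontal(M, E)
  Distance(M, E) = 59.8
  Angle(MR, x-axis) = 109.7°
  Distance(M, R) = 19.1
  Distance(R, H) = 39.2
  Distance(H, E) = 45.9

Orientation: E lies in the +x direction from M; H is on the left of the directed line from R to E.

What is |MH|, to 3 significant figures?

45.0

M is at the origin; ME is horizontal with |ME| = 59.8 and E in +x, so E = (59.8, 0). MR runs at 109.7° with |MR| = 19.1, so R = (-6.44, 18.0). H is determined by |RH| = 39.2 and |HE| = 45.9 together: it lies at the intersection of circle(R, 39.2) and circle(E, 45.9). With |RE| = 68.6, the foot of the radical line on RE is 30.2 from R and the perpendicular offset is √(39.2² − 30.2²) = 25.0. Taking the left-of-RE solution: H = (29.2, 34.2).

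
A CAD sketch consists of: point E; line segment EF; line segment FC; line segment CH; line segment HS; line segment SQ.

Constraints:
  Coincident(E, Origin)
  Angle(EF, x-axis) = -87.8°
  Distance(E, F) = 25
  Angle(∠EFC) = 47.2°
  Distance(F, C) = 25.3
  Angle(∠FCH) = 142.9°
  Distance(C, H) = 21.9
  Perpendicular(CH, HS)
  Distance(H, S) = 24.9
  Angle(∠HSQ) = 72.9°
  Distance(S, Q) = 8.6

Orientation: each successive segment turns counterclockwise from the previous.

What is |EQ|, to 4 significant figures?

9.640

E is at the origin; EF runs at -87.8° with length 25.0, so F = (0.9597, -24.98). ∠EFC = 47.2° gives FC at 45.00° from the x-axis; with |FC| = 25.3, C = (18.85, -7.092). ∠FCH = 142.9° gives CH at 82.10° from the x-axis; with |CH| = 21.9, H = (21.86, 14.60). CH is perpendicular to HS, so HS runs at 172.1°; with |HS| = 24.9, S = (-2.804, 18.02). ∠HSQ = 72.9° gives SQ at -80.80° from the x-axis; with |SQ| = 8.6, Q = (-1.429, 9.533). Then |EQ| = |Q − E| = 9.640.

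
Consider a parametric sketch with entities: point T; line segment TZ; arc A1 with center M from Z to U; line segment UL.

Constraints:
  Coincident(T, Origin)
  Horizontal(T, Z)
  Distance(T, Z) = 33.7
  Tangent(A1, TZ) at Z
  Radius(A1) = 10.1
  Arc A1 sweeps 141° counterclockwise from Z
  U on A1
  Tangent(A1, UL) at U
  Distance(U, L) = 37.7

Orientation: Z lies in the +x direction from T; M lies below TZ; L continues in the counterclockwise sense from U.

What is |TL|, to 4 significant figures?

70.32

T is at the origin; TZ is horizontal with |TZ| = 33.7 and Z on the +x side, so Z = (33.70, 0.000). Since A1 is tangent to TZ there, MZ ⟂ TZ, so M = Z + (0, -10.1) = (33.70, -10.10). On A1, Z sits at bearing 90° from M; a 141° counterclockwise sweep puts U at bearing 231°, so U = M + 10.1·(cos 231°, sin 231°) = (27.34, -17.95). Since A1 is tangent to UL there, MU ⟂ UL, so UL runs along (−sin 231°, cos 231°); with |UL| = 37.7, L = (56.64, -41.67). Then |TL| = |L − T| = 70.32.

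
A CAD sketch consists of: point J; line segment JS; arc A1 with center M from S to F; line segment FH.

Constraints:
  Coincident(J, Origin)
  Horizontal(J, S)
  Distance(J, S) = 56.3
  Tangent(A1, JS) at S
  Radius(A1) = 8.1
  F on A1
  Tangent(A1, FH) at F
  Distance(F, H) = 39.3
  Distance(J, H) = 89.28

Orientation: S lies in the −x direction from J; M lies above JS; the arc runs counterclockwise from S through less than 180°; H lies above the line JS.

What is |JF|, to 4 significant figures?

52.64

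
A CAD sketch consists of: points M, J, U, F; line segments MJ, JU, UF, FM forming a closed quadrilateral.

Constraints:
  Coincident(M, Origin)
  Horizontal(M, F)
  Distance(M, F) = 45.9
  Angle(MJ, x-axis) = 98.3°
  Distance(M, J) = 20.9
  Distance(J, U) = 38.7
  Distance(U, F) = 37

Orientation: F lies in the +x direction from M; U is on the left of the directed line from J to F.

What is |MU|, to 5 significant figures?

47.923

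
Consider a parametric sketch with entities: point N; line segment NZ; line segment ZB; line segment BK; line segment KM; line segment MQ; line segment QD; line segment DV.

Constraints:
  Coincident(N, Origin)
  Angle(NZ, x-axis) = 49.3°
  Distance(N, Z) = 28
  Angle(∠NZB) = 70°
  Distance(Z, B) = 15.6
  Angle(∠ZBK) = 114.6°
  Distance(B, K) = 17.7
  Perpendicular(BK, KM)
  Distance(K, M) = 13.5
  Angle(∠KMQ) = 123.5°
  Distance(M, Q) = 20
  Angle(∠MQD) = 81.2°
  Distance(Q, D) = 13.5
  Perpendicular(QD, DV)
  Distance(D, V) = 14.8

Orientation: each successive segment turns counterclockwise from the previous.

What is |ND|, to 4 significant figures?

26.36

∠KMQ = 123.5° gives MQ at 11.20° from the x-axis; with |MQ| = 20.0, Q = (20.20, 8.581). ∠MQD = 81.2° gives QD at 110.0° from the x-axis; with |QD| = 13.5, D = (15.58, 21.27). Then |ND| = |D − N| = 26.36.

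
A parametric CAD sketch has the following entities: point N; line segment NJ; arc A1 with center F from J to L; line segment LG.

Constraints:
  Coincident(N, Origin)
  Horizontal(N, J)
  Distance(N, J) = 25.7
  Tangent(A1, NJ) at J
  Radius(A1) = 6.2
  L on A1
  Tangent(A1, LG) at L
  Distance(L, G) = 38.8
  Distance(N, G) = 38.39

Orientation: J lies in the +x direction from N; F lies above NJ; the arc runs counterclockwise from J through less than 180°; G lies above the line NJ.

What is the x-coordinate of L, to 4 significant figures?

30.13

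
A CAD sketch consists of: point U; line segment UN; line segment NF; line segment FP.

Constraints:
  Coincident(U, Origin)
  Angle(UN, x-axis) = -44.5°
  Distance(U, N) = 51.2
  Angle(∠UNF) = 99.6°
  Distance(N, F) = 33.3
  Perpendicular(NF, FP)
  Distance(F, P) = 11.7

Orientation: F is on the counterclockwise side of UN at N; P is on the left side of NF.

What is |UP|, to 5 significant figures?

57.049

∠UNF = 99.6°, so NF runs at -44.5° + (180° − 99.6°) = 35.900° from the x-axis; with |NF| = 33.3, F = N + 33.3·(cos 35.900°, sin 35.900°) = (63.493, -16.360). The perpendicularity gives FP at right angles to NF; with |FP| = 11.7 on the left of NF, P = F + 11.7·(-0.58637, 0.81004) = (56.632, -6.8829). Then |UP| = |P − U| = 57.049.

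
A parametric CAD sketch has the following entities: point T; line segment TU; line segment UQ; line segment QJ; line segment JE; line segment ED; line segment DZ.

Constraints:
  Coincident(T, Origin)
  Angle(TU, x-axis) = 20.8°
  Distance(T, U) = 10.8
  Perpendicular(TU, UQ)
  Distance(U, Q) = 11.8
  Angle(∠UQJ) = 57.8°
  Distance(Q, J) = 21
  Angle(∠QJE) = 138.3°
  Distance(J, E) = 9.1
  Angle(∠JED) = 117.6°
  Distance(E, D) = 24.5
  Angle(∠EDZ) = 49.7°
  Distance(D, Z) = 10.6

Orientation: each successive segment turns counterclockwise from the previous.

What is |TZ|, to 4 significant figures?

16.97

T is at the origin; TU runs at 20.8° with length 10.8, so U = (10.10, 3.835). The perpendicularity gives UQ at right angles to TU, so UQ runs at 110.8°; with |UQ| = 11.8, Q = (5.906, 14.87). ∠UQJ = 57.8° gives QJ at -127.0° from the x-axis; with |QJ| = 21.0, J = (-6.732, -1.905). ∠QJE = 138.3° gives JE at -85.30° from the x-axis; with |JE| = 9.1, E = (-5.987, -10.97). ∠JED = 117.6° gives ED at -22.90° from the x-axis; with |ED| = 24.5, D = (16.58, -20.51). ∠EDZ = 49.7° gives DZ at 107.4° from the x-axis; with |DZ| = 10.6, Z = (13.41, -10.39). Then |TZ| = |Z − T| = 16.97.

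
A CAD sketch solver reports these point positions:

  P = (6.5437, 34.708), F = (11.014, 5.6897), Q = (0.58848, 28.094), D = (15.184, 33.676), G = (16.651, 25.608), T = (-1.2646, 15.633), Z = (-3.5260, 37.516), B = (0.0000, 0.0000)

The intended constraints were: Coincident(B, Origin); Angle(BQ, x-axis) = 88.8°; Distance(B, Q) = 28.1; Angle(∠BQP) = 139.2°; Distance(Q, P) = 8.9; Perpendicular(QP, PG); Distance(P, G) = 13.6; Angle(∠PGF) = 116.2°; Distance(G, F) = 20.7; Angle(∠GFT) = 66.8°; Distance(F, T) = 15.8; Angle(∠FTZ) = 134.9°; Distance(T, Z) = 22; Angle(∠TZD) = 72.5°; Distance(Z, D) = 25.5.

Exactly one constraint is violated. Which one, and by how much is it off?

Distance(Z, D) = 25.5 — off by 6.40.

B = (0.00, 0.00) ✓; BQ at 88.80° ✓; |BQ| = 28.10 ✓; ∠BQP = 139.2° ✓; |QP| = 8.900 ✓; ∠(QP, PG) = 90.00° ✓; |PG| = 13.60 ✓; ∠PGF = 116.2° ✓; |GF| = 20.70 ✓; ∠GFT = 66.80° ✓; |FT| = 15.80 ✓; ∠FTZ = 134.9° ✓; |TZ| = 22.00 ✓; ∠TZD = 72.50° ✓; |ZD| = 19.10 ✗.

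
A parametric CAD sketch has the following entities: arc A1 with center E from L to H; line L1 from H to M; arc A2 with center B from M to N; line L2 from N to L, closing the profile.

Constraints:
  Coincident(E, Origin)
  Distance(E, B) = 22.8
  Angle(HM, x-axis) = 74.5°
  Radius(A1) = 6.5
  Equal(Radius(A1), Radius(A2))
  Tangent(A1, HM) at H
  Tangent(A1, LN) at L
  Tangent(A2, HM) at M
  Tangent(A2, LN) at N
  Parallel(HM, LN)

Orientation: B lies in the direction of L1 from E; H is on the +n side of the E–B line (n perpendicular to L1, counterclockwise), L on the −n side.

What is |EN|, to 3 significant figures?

23.7

The slot axis is L1's direction at 74.5°, so u = (cos 74.5°, sin 74.5°) = (0.267, 0.964) and n = (−sin 74.5°, cos 74.5°) = (-0.964, 0.267). E is at the origin and B lies 22.8 along u from E, so B = 22.8·u = (6.09, 22.0). Tangency of A1 to both parallel lines with radius 6.5 puts H and L at E ± 6.5·n: H = (-6.26, 1.74), L = (6.26, -1.74). Equal radii place M and N the same way about B: M = B + 6.5·n = (-0.171, 23.7), N = B − 6.5·n = (12.4, 20.2). Then |EN| = |N − E| = 23.7.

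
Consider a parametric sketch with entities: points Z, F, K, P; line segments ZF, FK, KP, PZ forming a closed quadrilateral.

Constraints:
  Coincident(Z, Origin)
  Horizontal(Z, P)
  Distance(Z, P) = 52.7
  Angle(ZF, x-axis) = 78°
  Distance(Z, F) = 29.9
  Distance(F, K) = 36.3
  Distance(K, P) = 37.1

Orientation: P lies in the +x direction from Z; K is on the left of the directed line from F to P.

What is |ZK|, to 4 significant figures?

54.98

Checks: |FK| = 36.30 ✓; |KP| = 37.10 ✓.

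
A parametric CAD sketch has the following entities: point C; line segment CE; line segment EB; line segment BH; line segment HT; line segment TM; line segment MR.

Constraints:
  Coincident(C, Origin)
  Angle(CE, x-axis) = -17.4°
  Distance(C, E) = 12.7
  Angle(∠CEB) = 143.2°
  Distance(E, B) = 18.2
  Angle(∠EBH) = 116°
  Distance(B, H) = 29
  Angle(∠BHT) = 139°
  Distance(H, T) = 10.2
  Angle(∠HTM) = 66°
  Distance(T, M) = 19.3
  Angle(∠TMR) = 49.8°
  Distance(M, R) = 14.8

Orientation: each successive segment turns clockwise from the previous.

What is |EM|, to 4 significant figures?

27.23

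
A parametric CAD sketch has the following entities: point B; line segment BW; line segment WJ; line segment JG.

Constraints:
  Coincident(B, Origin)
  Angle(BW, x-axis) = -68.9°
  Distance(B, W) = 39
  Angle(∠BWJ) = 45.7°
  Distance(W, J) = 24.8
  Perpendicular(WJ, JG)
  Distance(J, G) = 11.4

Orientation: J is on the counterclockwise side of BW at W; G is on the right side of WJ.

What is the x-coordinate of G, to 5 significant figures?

34.729

∠BWJ = 45.7°, so WJ runs at -68.9° + (180° − 45.7°) = 65.400° from the x-axis; with |WJ| = 24.8, J = W + 24.8·(cos 65.400°, sin 65.400°) = (24.364, -13.836). WJ is perpendicular to JG; with |JG| = 11.4 on the right of WJ, G = J + 11.4·(0.90924, -0.41628) = (34.729, -18.582). So G.x = 34.729.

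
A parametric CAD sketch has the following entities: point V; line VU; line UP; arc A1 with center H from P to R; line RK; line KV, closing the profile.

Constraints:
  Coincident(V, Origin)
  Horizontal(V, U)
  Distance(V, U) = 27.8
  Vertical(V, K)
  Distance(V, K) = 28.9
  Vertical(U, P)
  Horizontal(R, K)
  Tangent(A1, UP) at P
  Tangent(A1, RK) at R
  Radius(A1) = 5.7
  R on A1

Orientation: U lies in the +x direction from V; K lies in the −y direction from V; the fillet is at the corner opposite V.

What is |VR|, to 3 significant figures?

36.4

V is at the origin; V and U share the same y with |VU| = 27.8 and U on the +x side, so U = (27.8, 0.00). V and K share the same x with |VK| = 28.9 and K on the −y side, so K = (0.00, -28.9). The virtual corner opposite V is at (27.8, -28.9). Tangency of A1 to UP means the radius HP is perpendicular to UP and tangency of A1 to RK means the radius HR is perpendicular to RK, with radius 5.7, so the center H sits 5.7 in from both sides at H = (22.1, -23.2). That places the tangent points at P = (27.8, -23.2) on UP and R = (22.1, -28.9) on RK. Then |VR| = |R − V| = 36.4.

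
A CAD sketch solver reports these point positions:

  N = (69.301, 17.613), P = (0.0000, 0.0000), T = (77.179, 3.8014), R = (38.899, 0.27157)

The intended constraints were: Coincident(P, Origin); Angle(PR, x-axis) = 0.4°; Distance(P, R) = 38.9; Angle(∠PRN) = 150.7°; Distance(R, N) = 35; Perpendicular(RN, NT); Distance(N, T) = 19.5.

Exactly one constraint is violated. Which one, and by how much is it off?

Distance(N, T) = 19.5 — off by 3.60.

P = (0.00, 0.00) ✓; PR at 0.4000° ✓; |PR| = 38.90 ✓; ∠PRN = 150.7° ✓; |RN| = 35.00 ✓; ∠(RN, NT) = 90.00° ✓; |NT| = 15.90 ✗.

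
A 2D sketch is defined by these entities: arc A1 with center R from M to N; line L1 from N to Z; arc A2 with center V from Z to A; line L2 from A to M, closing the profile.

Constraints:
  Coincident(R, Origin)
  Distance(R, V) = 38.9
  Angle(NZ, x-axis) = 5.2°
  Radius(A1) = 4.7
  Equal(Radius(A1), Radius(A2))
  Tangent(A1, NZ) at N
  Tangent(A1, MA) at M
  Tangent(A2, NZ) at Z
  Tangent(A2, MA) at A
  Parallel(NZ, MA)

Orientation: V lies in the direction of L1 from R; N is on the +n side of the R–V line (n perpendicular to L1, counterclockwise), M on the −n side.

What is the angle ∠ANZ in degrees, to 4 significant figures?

13.58°

The slot axis is L1's direction at 5.2°, so u = (cos 5.2°, sin 5.2°) = (0.9959, 0.09063) and n = (−sin 5.2°, cos 5.2°) = (-0.09063, 0.9959). R is at the origin and V lies 38.9 along u from R, so V = 38.9·u = (38.74, 3.526). Tangency of A1 to both parallel lines with radius 4.7 puts N and M at R ± 4.7·n: N = (-0.4260, 4.681), M = (0.4260, -4.681). Equal radii place Z and A the same way about V: Z = V + 4.7·n = (38.31, 8.206), A = V − 4.7·n = (39.17, -1.155). Then cos ∠ANZ = NA·NZ / (|NA||NZ|), giving 13.58°.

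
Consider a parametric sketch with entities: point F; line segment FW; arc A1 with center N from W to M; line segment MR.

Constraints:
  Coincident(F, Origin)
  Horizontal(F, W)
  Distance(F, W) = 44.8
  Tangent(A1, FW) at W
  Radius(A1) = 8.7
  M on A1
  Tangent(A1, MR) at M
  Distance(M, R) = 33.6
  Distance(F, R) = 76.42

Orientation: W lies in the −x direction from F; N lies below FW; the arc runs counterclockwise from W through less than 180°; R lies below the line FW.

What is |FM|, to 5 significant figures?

52.669

F is at the origin; FW is horizontal with |FW| = 44.8 and W on the −x side, so W = (-44.800, 0.0000). Tangency of A1 to FW means the radius NW is perpendicular to FW, so N = W + (0, -8.7) = (-44.800, -8.7000). Since NM ⟂ MR (tangency), |NR| = √(8.7² + 33.6²) = 34.708 regardless of where M sits on A1. So R lies on both circle(F, 76.42) and circle(N, 34.708); the below-FW intersection is R = (-68.335, -34.210). M is the foot of the tangent from R: M = (-52.469, -4.5917).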